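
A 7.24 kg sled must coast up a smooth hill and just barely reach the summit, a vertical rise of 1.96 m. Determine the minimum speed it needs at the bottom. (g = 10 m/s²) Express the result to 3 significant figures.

At the top it is momentarily at rest, so all KE converts to PE: ½mv² = mgh
v = √(2gh) = √(2 × 10 × 1.96) = 6.261 m/s

v = 6.26 m/s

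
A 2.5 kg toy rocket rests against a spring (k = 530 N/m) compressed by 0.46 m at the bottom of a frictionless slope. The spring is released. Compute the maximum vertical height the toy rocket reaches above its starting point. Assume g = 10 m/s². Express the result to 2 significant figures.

h = 2.2 m

All spring PE becomes gravitational PE at the highest point: ½kx² = mgh
h = kx²/(2mg) = (530)(0.46)²/(2 × 2.5 × 10) = 2.243 m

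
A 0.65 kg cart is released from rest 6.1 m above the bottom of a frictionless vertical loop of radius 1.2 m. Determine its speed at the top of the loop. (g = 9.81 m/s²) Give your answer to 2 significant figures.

v = 8.5 m/s

Energy conservation: mgh = ½mv_top² + mg(2r)
v_top² = 2g(h − 2r) = 2(9.81)(6.1 − 2.400) = 72.59
v_top = 8.520 m/s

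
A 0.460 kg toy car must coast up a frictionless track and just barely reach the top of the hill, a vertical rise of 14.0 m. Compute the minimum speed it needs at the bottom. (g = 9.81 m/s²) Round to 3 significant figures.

v = 16.6 m/s

At the top it is momentarily at rest, so all KE converts to PE: ½mv² = mgh
v = √(2gh) = √(2 × 9.81 × 14.0) = 16.57 m/s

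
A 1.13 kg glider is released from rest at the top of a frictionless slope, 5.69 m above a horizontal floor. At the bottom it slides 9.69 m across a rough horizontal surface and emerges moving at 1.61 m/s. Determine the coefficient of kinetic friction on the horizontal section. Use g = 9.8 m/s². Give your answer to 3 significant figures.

Energy at the top = energy at the end + work done against friction:
mgh = ½mv² + μ_k m g d
mgh = 63.011 J; ½mv² = 1.4645 J
W_f = 63.011 − 1.4645 = 61.55 J
μ_k = W_f/(mg·d) = 61.55/(11.07 × 9.69) = 0.5736

μ_k = 0.574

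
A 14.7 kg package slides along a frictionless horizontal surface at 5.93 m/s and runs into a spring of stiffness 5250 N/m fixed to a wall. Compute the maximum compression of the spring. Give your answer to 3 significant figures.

Conservation of energy between contact and max compression: ½mv² = ½kx²
x = v√(m/k) = 5.93 × √(14.7/5250) = 0.3138 m

x = 0.314 m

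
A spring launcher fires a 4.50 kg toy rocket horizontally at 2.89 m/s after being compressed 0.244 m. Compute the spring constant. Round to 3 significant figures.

Spring PE at full compression equals KE at release: ½kx² = ½mv²
k = mv²/x² = (4.50)(2.89)²/(0.244)² = 631.3 N/m

k = 631 N/m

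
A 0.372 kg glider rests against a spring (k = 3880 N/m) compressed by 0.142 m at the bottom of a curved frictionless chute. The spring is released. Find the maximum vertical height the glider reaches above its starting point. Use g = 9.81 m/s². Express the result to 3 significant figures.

h = 10.7 m

At maximum height the glider is at rest, so ½kx² = mgh
h = kx²/(2mg) = (3880)(0.142)²/(2 × 0.372 × 9.81) = 10.72 m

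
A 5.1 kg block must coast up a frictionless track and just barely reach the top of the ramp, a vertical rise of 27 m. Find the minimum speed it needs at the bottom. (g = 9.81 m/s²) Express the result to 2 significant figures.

At the top it is momentarily at rest, so all KE converts to PE: ½mv² = mgh
v = √(2gh) = √(2 × 9.81 × 27) = 23.02 m/s

v = 23 m/s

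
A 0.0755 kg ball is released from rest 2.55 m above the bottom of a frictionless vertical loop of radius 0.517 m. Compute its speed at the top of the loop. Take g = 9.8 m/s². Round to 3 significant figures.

Energy conservation: mgh = ½mv_top² + mg(2r)
v_top² = 2g(h − 2r) = 2(9.8)(2.55 − 1.034) = 29.71
v_top = 5.451 m/s

v = 5.45 m/s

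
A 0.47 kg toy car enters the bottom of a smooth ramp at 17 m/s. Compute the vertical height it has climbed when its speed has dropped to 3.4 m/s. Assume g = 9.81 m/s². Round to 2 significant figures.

Energy balance between the two points: ½mv₁² = ½mv₂² + mgh
h = (v₁² − v₂²)/(2g) = (17² − 3.4²)/(2 × 9.81) = 14.14 m

h = 14 m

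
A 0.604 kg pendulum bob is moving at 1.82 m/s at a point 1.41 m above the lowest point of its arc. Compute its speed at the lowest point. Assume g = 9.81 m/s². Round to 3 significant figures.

v = 5.57 m/s

Equating total energy at the two states: ½mv₀² + mgh = ½mv²
The mass cancels from both sides.
v² = v₀² + 2gh = (1.82)² + 2(9.81)(1.41) = 30.977
v = √30.977 = 5.566 m/s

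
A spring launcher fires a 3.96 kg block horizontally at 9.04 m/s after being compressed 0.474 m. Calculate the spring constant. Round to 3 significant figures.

½kx² = ½mv²
k = mv²/x² = (3.96)(9.04)²/(0.474)² = 1440 N/m

k = 1440 N/m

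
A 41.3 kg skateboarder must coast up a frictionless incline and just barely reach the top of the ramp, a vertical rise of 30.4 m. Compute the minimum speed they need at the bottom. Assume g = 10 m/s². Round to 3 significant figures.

v = 24.7 m/s

At the top they are momentarily at rest, so all KE converts to PE: ½mv² = mgh
v = √(2gh) = √(2 × 10 × 30.4) = 24.66 m/s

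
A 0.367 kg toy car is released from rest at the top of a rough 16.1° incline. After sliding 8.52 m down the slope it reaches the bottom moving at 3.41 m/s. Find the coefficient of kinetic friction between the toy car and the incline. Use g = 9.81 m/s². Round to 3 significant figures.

μ_k = 0.216

The energy dissipated by friction is the PE lost minus the KE gained:
mgL sinθ = 8.5064 J; ½mv² = 2.1338 J
W_f = 8.5064 − 2.1338 = 6.373 J
μ_k = W_f/(mg cosθ · L) = 6.373/(3.459 × 8.52) = 0.2162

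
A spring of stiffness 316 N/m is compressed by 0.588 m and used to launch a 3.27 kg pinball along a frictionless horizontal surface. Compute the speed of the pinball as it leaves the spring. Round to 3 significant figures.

v = 5.78 m/s

The pinball leaves the spring when the spring is at natural length, so ½kx² = ½mv²
v = x√(k/m) = 0.588 × √(316/3.27) = 5.780 m/s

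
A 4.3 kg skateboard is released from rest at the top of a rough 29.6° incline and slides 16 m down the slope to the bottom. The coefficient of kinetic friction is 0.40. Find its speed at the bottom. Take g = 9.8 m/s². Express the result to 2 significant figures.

v = 6.8 m/s

Taking the bottom as reference, mgh = ½mv² + μ_k N L with h = L sinθ, N = mg cosθ:
mgh = mgL sinθ = (4.3)(9.8)(16)sin29.6° = 333.04 J
W_f = μ_k mg cosθ · L = (0.40)(4.3)(9.8)cos29.6°·16 = 234.5 J
½mv² = 333.04 − 234.5 = 98.536 J
v = √(2 × 98.536/4.3) = 6.770 m/s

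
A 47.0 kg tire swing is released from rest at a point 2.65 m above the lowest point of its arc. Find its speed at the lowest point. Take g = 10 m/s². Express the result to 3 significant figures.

Equating total energy at the two states: mgh = ½mv²
The mass cancels from both sides.
v = √(2gh) = √(2 × 10 × 2.65) = √53.000 = 7.280 m/s

v = 7.28 m/s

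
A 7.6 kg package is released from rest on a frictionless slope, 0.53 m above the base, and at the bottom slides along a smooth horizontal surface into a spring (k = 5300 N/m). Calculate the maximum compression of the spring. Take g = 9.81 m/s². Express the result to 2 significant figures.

At max compression the package is momentarily at rest: mgh = ½kx²
x = √(2mgh/k) = √(2 × 7.6 × 9.81 × 0.53 / 5300) = 0.1221 m

x = 0.12 m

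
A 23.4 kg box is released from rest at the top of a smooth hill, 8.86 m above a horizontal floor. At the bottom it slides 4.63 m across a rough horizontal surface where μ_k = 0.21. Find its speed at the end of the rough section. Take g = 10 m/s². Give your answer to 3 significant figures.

v = 12.6 m/s

Energy bookkeeping (friction removes W_f = μ_k N d):
mgh = ½mv² + μ_k m g d
W_f = μ_k mg d = (0.21)(23.4)(10)(4.63) = 227.5 J
½mv² = mgh − W_f = 2073.2 − 227.5 = 1845.7 J
v = √(2 × 1845.7/23.4) = 12.56 m/s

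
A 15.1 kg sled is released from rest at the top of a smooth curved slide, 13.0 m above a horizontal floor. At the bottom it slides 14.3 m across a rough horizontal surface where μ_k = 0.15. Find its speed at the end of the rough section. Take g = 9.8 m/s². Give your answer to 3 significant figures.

v = 14.6 m/s

Applying the work–energy principle:
mgh = ½mv² + μ_k m g d
W_f = μ_k mg d = (0.15)(15.1)(9.8)(14.3) = 317.4 J
½mv² = mgh − W_f = 1923.7 − 317.4 = 1606.3 J
v = √(2 × 1606.3/15.1) = 14.59 m/s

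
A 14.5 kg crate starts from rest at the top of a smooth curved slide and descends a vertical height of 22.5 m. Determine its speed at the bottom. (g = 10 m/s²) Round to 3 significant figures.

v = 21.2 m/s

Equating total energy at the two states: mgh = ½mv²
The mass cancels from both sides.
v = √(2gh) = √(2 × 10 × 22.5) = √450.00 = 21.21 m/s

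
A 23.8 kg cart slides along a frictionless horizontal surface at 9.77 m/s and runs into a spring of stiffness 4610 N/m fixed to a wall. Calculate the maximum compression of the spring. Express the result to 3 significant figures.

x = 0.702 m

At max compression the cart is momentarily at rest: ½mv² = ½kx²
x = v√(m/k) = 9.77 × √(23.8/4610) = 0.7020 m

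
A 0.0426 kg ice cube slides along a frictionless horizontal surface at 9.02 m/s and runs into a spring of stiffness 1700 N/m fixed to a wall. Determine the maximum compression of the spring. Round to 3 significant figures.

x = 0.0452 m

At max compression the cube is momentarily at rest: ½mv² = ½kx²
x = v√(m/k) = 9.02 × √(0.0426/1700) = 0.04515 m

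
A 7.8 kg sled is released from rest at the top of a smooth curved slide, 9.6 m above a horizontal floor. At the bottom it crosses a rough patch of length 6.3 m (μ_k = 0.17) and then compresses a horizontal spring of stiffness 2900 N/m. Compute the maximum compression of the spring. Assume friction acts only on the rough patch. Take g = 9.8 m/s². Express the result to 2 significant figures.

x = 0.67 m

Initial energy: E₁ = mgh = (7.8)(9.8)(9.6) = 733.82 J
Friction removes W_f = μ_k mg d = (0.17)(7.8)(9.8)(6.3) = 81.87 J
Energy reaching the spring: E = 733.82 − 81.87 = 651.96 J
At max compression ½kx² = E ⇒ x = √(2E/k) = √(2 × 651.96/2900) = 0.6705 m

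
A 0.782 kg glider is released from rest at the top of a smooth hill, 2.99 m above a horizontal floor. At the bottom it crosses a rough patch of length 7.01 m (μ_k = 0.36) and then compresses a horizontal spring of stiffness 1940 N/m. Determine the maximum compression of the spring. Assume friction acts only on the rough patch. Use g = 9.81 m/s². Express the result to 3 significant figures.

Initial energy: E₁ = mgh = (0.782)(9.81)(2.99) = 22.938 J
Friction removes W_f = μ_k mg d = (0.36)(0.782)(9.81)(7.01) = 19.36 J
Energy reaching the spring: E = 22.938 − 19.36 = 3.5780 J
At max compression ½kx² = E ⇒ x = √(2E/k) = √(2 × 3.5780/1940) = 0.06073 m

x = 0.0607 m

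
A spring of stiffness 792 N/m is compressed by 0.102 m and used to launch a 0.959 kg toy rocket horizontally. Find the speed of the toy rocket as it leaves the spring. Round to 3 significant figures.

v = 2.93 m/s

The toy rocket leaves the spring when the spring is at natural length, so ½kx² = ½mv²
v = x√(k/m) = 0.102 × √(792/0.959) = 2.931 m/s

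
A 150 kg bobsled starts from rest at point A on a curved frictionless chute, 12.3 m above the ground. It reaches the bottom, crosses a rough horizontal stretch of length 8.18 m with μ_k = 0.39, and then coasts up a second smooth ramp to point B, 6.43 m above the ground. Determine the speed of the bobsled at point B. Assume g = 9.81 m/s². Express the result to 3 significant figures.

Energy at A: mgh₁ = (150)(9.81)(12.3) = 18099 J
Friction loss: W_f = μ_k mg d = 4694 J
At B: ½mv² + mgh₂ = mgh₁ − W_f
½mv² = 18099 − 4694 − 9461.7 = 3943.3 J
v = √(2 × 3943.3/150) = 7.251 m/s

v = 7.25 m/s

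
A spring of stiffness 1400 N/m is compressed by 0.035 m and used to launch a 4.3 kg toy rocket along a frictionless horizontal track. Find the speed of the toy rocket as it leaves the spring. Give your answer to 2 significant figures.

v = 0.63 m/s

The toy rocket leaves the spring when the spring is at natural length, so ½kx² = ½mv²
v = x√(k/m) = 0.035 × √(1400/4.3) = 0.6315 m/s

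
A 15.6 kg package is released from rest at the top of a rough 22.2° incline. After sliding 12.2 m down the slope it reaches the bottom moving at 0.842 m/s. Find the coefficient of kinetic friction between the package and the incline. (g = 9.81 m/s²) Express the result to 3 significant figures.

The energy dissipated by friction is the PE lost minus the KE gained:
mgL sinθ = 705.44 J; ½mv² = 5.5299 J
W_f = 705.44 − 5.5299 = 699.9 J
μ_k = W_f/(mg cosθ · L) = 699.9/(141.7 × 12.2) = 0.4049

μ_k = 0.405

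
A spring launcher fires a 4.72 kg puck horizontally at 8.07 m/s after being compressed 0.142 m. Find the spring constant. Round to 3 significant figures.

k = 15200 N/m

½kx² = ½mv²
k = mv²/x² = (4.72)(8.07)²/(0.142)² = 15244 N/m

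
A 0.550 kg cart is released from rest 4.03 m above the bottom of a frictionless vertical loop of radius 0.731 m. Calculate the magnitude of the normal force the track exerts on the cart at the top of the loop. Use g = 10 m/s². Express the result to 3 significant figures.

Energy from release to top (height 2r): mgh = ½mv_top² + mg(2r)
v_top² = 2g(h − 2r) = 2(10)(4.03 − 1.462) = 51.360 m²/s²
At the top, both N and weight point toward the centre: N + mg = mv_top²/r
N = m(v_top²/r − g) = 0.550(51.360/0.731 − 10) = 33.14 N

N = 33.1 N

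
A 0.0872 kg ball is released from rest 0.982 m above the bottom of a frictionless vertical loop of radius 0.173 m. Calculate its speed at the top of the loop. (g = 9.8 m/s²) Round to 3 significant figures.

Energy conservation: mgh = ½mv_top² + mg(2r)
v_top² = 2g(h − 2r) = 2(9.8)(0.982 − 0.3460) = 12.47
v_top = 3.531 m/s

v = 3.53 m/s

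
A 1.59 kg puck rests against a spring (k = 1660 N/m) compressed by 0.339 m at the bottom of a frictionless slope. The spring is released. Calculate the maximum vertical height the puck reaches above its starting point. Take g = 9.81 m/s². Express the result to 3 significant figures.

All spring PE becomes gravitational PE at the highest point: ½kx² = mgh
h = kx²/(2mg) = (1660)(0.339)²/(2 × 1.59 × 9.81) = 6.115 m

h = 6.12 m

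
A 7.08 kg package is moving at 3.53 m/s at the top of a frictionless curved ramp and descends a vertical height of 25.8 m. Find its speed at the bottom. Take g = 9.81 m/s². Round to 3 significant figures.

Energy conservation between the two points: ½mv₀² + mgh = ½mv²
The mass cancels from both sides.
v² = v₀² + 2gh = (3.53)² + 2(9.81)(25.8) = 518.66
v = √518.66 = 22.77 m/s

v = 22.8 m/s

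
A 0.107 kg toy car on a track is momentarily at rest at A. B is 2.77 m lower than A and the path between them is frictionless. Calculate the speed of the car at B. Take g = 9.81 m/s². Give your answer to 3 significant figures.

Equating total energy at the two states: mgh = ½mv²
The mass cancels from both sides.
v = √(2gh) = √(2 × 9.81 × 2.77) = √54.347 = 7.372 m/s

v = 7.37 m/s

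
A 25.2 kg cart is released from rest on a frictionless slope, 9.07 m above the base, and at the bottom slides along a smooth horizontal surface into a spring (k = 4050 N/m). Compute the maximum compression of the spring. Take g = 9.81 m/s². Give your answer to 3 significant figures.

x = 1.05 m

Gravitational PE at the top equals spring PE at max compression: mgh = ½kx²
x = √(2mgh/k) = √(2 × 25.2 × 9.81 × 9.07 / 4050) = 1.052 m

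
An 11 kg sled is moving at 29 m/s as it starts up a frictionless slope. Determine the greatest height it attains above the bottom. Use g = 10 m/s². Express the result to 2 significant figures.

h = 42 m

Setting KE at the bottom equal to PE gained: ½mv² = mgh
h = v²/(2g) = 29²/(2 × 10) = 42.05 m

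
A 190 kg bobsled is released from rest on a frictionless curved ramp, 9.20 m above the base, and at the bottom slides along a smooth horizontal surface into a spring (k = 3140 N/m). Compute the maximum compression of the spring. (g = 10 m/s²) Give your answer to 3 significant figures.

x = 3.34 m

At max compression the bobsled is momentarily at rest: mgh = ½kx²
x = √(2mgh/k) = √(2 × 190 × 10 × 9.20 / 3140) = 3.337 m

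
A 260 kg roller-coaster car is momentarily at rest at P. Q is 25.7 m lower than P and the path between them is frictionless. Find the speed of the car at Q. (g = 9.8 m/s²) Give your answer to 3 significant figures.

v = 22.4 m/s

By conservation of mechanical energy, mgh = ½mv²
v = √(2gh) = √(2 × 9.8 × 25.7) = √503.72 = 22.44 m/s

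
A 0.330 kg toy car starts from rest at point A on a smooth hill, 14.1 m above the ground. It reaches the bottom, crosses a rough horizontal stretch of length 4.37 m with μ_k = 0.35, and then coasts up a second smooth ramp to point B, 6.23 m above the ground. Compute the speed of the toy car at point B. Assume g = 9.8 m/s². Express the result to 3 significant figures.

Energy at A: mgh₁ = (0.330)(9.8)(14.1) = 45.599 J
Friction loss: W_f = μ_k mg d = 4.946 J
At B: ½mv² + mgh₂ = mgh₁ − W_f
½mv² = 45.599 − 4.946 − 20.148 = 20.505 J
v = √(2 × 20.505/0.330) = 11.15 m/s

v = 11.1 m/s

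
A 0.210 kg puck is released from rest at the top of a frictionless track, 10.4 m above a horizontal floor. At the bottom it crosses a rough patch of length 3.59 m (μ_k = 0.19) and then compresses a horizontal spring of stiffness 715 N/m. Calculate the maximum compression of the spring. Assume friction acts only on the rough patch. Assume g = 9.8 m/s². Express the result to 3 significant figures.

Initial energy: E₁ = mgh = (0.210)(9.8)(10.4) = 21.403 J
Friction removes W_f = μ_k mg d = (0.19)(0.210)(9.8)(3.59) = 1.404 J
Energy reaching the spring: E = 21.403 − 1.404 = 19.999 J
At max compression ½kx² = E ⇒ x = √(2E/k) = √(2 × 19.999/715) = 0.2365 m

x = 0.237 m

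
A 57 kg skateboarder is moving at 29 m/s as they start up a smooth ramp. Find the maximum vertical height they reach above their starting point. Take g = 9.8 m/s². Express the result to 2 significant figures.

h = 43 m

By energy conservation, ½mv² = mgh
h = v²/(2g) = 29²/(2 × 9.8) = 42.91 m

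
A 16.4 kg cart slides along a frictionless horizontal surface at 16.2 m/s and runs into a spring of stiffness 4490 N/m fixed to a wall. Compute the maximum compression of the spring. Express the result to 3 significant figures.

All KE is stored as spring PE at maximum compression: ½mv² = ½kx²
x = v√(m/k) = 16.2 × √(16.4/4490) = 0.9791 m

x = 0.979 m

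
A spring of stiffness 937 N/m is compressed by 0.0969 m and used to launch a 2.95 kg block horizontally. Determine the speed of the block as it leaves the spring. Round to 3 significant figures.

v = 1.73 m/s

The block leaves the spring when the spring is at natural length, so ½kx² = ½mv²
v = x√(k/m) = 0.0969 × √(937/2.95) = 1.727 m/s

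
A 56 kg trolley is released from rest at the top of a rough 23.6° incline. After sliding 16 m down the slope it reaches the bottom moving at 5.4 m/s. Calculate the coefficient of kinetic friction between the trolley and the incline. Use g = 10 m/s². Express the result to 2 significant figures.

mgh = ½mv² + μ_k (mg cosθ) L, with h = L sinθ
mgL sinθ = 3587.1 J; ½mv² = 816.48 J
W_f = 3587.1 − 816.48 = 2771 J
μ_k = W_f/(mg cosθ · L) = 2771/(513.2 × 16) = 0.3374

μ_k = 0.34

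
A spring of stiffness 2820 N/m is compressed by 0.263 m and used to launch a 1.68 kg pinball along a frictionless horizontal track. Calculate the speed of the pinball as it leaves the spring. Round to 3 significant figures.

v = 10.8 m/s

Conservation of energy: ½kx² = ½mv²
v = x√(k/m) = 0.263 × √(2820/1.68) = 10.78 m/s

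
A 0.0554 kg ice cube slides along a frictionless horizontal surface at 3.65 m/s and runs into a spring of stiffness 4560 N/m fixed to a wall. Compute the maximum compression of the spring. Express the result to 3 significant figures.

x = 0.0127 m

At max compression the cube is momentarily at rest: ½mv² = ½kx²
x = v√(m/k) = 3.65 × √(0.0554/4560) = 0.01272 m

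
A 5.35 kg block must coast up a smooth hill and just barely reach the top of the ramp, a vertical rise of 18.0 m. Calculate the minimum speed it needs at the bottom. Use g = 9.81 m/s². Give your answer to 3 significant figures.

At the top it is momentarily at rest, so all KE converts to PE: ½mv² = mgh
v = √(2gh) = √(2 × 9.81 × 18.0) = 18.79 m/s

v = 18.8 m/s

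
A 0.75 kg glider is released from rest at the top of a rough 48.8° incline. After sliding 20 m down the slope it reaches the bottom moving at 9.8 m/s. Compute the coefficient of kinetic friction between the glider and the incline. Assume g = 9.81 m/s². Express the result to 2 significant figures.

Energy balance down the incline: mg L sinθ − ½mv² = μ_k (mg cosθ) L
mgL sinθ = 110.72 J; ½mv² = 36.015 J
W_f = 110.72 − 36.015 = 74.70 J
μ_k = W_f/(mg cosθ · L) = 74.70/(4.846 × 20) = 0.7707

μ_k = 0.77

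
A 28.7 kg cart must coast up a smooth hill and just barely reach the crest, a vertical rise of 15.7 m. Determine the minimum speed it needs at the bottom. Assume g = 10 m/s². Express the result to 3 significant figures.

At the top it is momentarily at rest, so all KE converts to PE: ½mv² = mgh
v = √(2gh) = √(2 × 10 × 15.7) = 17.72 m/s

v = 17.7 m/s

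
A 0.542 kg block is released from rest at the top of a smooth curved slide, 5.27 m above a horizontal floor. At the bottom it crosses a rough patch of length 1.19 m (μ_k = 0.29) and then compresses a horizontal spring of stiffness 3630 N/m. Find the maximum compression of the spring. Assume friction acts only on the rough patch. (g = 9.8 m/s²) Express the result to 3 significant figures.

Initial energy: E₁ = mgh = (0.542)(9.8)(5.27) = 27.992 J
Friction removes W_f = μ_k mg d = (0.29)(0.542)(9.8)(1.19) = 1.833 J
Energy reaching the spring: E = 27.992 − 1.833 = 26.159 J
At max compression ½kx² = E ⇒ x = √(2E/k) = √(2 × 26.159/3630) = 0.1201 m

x = 0.120 m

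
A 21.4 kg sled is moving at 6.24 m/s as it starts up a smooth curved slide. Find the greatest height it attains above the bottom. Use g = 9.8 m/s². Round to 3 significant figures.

Setting KE at the bottom equal to PE gained: ½mv² = mgh
h = v²/(2g) = 6.24²/(2 × 9.8) = 1.987 m

h = 1.99 m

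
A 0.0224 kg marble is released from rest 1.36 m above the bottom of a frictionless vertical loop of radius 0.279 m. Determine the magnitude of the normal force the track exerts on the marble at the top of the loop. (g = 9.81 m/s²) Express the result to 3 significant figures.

N = 1.04 N

Energy from release to top (height 2r): mgh = ½mv_top² + mg(2r)
v_top² = 2g(h − 2r) = 2(9.81)(1.36 − 0.5580) = 15.735 m²/s²
At the top, both N and weight point toward the centre: N + mg = mv_top²/r
N = m(v_top²/r − g) = 0.0224(15.735/0.279 − 9.81) = 1.044 N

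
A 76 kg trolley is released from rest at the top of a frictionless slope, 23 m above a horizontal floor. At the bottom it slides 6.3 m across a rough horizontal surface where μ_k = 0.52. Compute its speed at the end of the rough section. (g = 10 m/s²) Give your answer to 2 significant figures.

Applying the work–energy principle:
mgh = ½mv² + μ_k m g d
W_f = μ_k mg d = (0.52)(76)(10)(6.3) = 2490 J
½mv² = mgh − W_f = 17480 − 2490 = 14990 J
v = √(2 × 14990/76) = 19.86 m/s

v = 20 m/s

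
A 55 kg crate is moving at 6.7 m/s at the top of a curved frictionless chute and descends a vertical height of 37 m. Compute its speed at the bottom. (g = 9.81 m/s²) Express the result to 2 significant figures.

By conservation of mechanical energy, ½mv₀² + mgh = ½mv²
v² = v₀² + 2gh = (6.7)² + 2(9.81)(37) = 770.83
v = √770.83 = 27.76 m/s

v = 28 m/s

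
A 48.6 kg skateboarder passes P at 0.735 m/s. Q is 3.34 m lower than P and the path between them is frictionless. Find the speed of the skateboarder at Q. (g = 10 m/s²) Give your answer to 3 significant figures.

Energy conservation between the two points: ½mv₀² + mgh = ½mv²
v² = v₀² + 2gh = (0.735)² + 2(10)(3.34) = 67.340
v = √67.340 = 8.206 m/s

v = 8.21 m/s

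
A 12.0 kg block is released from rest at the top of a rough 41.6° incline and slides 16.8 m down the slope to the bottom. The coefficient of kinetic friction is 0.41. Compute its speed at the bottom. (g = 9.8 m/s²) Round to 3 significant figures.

Energy: mgh = ½mv² + W_f, with h = L sinθ and W_f = μ_k (mg cosθ) L
mgh = mgL sinθ = (12.0)(9.8)(16.8)sin41.6° = 1311.7 J
W_f = μ_k mg cosθ · L = (0.41)(12.0)(9.8)cos41.6°·16.8 = 605.7 J
½mv² = 1311.7 − 605.7 = 705.97 J
v = √(2 × 705.97/12.0) = 10.85 m/s

v = 10.8 m/s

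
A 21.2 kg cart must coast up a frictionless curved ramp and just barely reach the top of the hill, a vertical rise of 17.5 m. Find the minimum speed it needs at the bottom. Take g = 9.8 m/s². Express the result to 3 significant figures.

At the top it is momentarily at rest, so all KE converts to PE: ½mv² = mgh
v = √(2gh) = √(2 × 9.8 × 17.5) = 18.52 m/s

v = 18.5 m/s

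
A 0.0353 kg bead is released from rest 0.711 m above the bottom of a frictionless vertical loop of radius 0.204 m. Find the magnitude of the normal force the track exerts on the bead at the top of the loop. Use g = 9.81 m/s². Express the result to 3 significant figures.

Energy from release to top (height 2r): mgh = ½mv_top² + mg(2r)
v_top² = 2g(h − 2r) = 2(9.81)(0.711 − 0.4080) = 5.9449 m²/s²
At the top, both N and weight point toward the centre: N + mg = mv_top²/r
N = m(v_top²/r − g) = 0.0353(5.9449/0.204 − 9.81) = 0.6824 N

N = 0.682 N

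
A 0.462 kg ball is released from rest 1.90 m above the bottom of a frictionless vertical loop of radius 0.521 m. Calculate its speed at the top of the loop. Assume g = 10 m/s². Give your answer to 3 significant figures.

v = 4.14 m/s

Energy conservation: mgh = ½mv_top² + mg(2r)
v_top² = 2g(h − 2r) = 2(10)(1.90 − 1.042) = 17.16
v_top = 4.142 m/s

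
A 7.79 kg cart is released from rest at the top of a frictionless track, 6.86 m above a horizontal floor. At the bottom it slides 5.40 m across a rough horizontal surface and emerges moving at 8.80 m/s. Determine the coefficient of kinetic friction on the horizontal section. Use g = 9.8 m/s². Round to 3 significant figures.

Applying the work–energy principle:
mgh = ½mv² + μ_k m g d
mgh = 523.71 J; ½mv² = 301.63 J
W_f = 523.71 − 301.63 = 222.1 J
μ_k = W_f/(mg·d) = 222.1/(76.34 × 5.40) = 0.5387

μ_k = 0.539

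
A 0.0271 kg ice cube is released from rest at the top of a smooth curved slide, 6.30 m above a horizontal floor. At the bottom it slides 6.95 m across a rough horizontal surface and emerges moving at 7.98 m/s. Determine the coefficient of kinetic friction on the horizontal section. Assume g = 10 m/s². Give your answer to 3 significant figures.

Applying the work–energy principle:
mgh = ½mv² + μ_k m g d
mgh = 1.7073 J; ½mv² = 0.86287 J
W_f = 1.7073 − 0.86287 = 0.8444 J
μ_k = W_f/(mg·d) = 0.8444/(0.2710 × 6.95) = 0.4483

μ_k = 0.448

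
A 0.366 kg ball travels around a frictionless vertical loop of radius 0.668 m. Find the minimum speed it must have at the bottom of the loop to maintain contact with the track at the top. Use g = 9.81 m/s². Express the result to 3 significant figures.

v = 5.72 m/s

At the top: mg = mv_top²/r ⇒ v_top² = gr = 6.553 m²/s²
Energy from bottom to top (height 2r): ½mv_bot² = ½mv_top² + mg(2r)
v_bot² = gr + 4gr = 5gr = 32.77
v_bot = √(5gr) = 5.724 m/s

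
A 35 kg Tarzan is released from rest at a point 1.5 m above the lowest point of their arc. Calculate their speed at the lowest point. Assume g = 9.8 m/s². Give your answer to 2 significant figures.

Mechanical energy is conserved (no friction): mgh = ½mv²
v = √(2gh) = √(2 × 9.8 × 1.5) = √29.400 = 5.422 m/s

v = 5.4 m/s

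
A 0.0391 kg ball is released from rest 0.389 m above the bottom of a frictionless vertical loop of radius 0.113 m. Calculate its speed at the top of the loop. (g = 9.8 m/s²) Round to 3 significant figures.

v = 1.79 m/s

Energy conservation: mgh = ½mv_top² + mg(2r)
v_top² = 2g(h − 2r) = 2(9.8)(0.389 − 0.2260) = 3.195
v_top = 1.787 m/s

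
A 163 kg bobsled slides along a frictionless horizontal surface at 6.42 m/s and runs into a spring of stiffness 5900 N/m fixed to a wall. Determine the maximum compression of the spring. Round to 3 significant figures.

x = 1.07 m

Conservation of energy between contact and max compression: ½mv² = ½kx²
x = v√(m/k) = 6.42 × √(163/5900) = 1.067 m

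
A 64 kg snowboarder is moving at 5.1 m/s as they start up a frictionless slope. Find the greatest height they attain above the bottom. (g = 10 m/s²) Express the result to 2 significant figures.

h = 1.3 m

By energy conservation, ½mv² = mgh
h = v²/(2g) = 5.1²/(2 × 10) = 1.300 m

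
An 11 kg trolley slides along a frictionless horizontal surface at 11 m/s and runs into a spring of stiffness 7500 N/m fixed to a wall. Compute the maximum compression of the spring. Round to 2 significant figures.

x = 0.42 m

At max compression the trolley is momentarily at rest: ½mv² = ½kx²
x = v√(m/k) = 11 × √(11/7500) = 0.4213 m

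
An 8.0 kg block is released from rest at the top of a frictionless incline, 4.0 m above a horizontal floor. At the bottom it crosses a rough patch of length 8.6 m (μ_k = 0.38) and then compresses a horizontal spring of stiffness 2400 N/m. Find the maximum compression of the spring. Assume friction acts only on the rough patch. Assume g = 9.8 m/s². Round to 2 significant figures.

x = 0.22 m

Initial energy: E₁ = mgh = (8.0)(9.8)(4.0) = 313.60 J
Friction removes W_f = μ_k mg d = (0.38)(8.0)(9.8)(8.6) = 256.2 J
Energy reaching the spring: E = 313.60 − 256.2 = 57.389 J
At max compression ½kx² = E ⇒ x = √(2E/k) = √(2 × 57.389/2400) = 0.2187 m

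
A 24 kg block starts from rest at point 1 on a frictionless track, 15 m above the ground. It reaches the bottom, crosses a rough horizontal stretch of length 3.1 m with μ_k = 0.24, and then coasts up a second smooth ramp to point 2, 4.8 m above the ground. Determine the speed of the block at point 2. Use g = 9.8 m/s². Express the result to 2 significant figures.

v = 14 m/s

Energy at 1: mgh₁ = (24)(9.8)(15) = 3528.0 J
Friction loss: W_f = μ_k mg d = 175.0 J
At 2: ½mv² + mgh₂ = mgh₁ − W_f
½mv² = 3528.0 − 175.0 − 1129.0 = 2224.1 J
v = √(2 × 2224.1/24) = 13.61 m/s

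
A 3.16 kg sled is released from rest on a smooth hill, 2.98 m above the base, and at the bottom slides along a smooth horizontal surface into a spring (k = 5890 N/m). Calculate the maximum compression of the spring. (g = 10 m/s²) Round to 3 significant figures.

Energy conservation (no friction) from release to max compression: mgh = ½kx²
x = √(2mgh/k) = √(2 × 3.16 × 10 × 2.98 / 5890) = 0.1788 m

x = 0.179 m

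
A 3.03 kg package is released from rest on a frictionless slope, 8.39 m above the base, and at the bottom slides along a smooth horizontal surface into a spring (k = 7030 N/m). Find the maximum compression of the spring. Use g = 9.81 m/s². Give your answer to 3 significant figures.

Gravitational PE at the top equals spring PE at max compression: mgh = ½kx²
x = √(2mgh/k) = √(2 × 3.03 × 9.81 × 8.39 / 7030) = 0.2664 m

x = 0.266 m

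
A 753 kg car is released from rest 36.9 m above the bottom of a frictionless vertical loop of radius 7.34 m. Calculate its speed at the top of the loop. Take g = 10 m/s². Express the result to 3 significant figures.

v = 21.1 m/s

Energy conservation: mgh = ½mv_top² + mg(2r)
v_top² = 2g(h − 2r) = 2(10)(36.9 − 14.68) = 444.4
v_top = 21.08 m/s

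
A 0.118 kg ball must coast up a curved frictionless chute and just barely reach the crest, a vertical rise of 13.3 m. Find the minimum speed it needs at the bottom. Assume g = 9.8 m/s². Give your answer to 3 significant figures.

v = 16.1 m/s

At the top it is momentarily at rest, so all KE converts to PE: ½mv² = mgh
v = √(2gh) = √(2 × 9.8 × 13.3) = 16.15 m/s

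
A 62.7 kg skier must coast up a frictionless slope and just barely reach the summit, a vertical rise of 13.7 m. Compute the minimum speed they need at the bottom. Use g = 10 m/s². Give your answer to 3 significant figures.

v = 16.6 m/s

At the top they are momentarily at rest, so all KE converts to PE: ½mv² = mgh
v = √(2gh) = √(2 × 10 × 13.7) = 16.55 m/s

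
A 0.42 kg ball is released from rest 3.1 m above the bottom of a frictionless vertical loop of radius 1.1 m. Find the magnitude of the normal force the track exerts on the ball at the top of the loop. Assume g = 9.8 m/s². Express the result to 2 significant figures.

N = 2.6 N

Energy from release to top (height 2r): mgh = ½mv_top² + mg(2r)
v_top² = 2g(h − 2r) = 2(9.8)(3.1 − 2.200) = 17.640 m²/s²
At the top, both N and weight point toward the centre: N + mg = mv_top²/r
N = m(v_top²/r − g) = 0.42(17.640/1.1 − 9.8) = 2.619 N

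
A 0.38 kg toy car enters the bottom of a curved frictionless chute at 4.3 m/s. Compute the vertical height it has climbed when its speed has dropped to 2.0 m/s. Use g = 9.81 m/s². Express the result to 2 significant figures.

Energy balance between the two points: ½mv₁² = ½mv₂² + mgh
h = (v₁² − v₂²)/(2g) = (4.3² − 2.0²)/(2 × 9.81) = 0.7385 m

h = 0.74 m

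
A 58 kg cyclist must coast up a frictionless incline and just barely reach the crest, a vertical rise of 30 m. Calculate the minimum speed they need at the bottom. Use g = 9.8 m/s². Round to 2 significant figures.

At the top they are momentarily at rest, so all KE converts to PE: ½mv² = mgh
v = √(2gh) = √(2 × 9.8 × 30) = 24.25 m/s

v = 24 m/s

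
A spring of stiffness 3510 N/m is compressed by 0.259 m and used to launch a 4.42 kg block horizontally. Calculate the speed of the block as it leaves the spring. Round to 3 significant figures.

Spring PE converts entirely to kinetic energy: ½kx² = ½mv²
v = x√(k/m) = 0.259 × √(3510/4.42) = 7.299 m/s

v = 7.30 m/s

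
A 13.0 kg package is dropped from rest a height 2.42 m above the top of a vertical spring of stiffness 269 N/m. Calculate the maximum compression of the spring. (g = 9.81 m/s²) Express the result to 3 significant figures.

Let x be the compression. The total drop is H + x, and the package is instantaneously at rest at max compression, so energy conservation gives:
mg(H + x) = ½kx²
½(269)x² − (13.0)(9.81)x − (13.0)(9.81)(2.42) = 0
134.5x² − 127.5x − 308.6 = 0
x = [127.5 + √(16264 + 166039)]/(2 × 134.5) = 2.061 m

x = 2.06 m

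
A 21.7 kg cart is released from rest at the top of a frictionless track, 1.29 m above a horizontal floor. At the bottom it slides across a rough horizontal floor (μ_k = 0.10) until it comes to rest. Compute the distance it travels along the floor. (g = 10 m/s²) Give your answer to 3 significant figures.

Energy bookkeeping (friction removes W_f = μ_k N d):
At rest all PE has been dissipated by friction: mgh = μ_k m g d
d = h/μ_k = 1.29/0.10 = 12.90 m

d = 12.9 m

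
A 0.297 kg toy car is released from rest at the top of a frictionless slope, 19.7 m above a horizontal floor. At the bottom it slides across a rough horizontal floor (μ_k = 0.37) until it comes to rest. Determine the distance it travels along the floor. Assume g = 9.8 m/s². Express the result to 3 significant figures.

d = 53.2 m

Energy at the top = energy at the end + work done against friction:
At rest all PE has been dissipated by friction: mgh = μ_k m g d
d = h/μ_k = 19.7/0.37 = 53.24 m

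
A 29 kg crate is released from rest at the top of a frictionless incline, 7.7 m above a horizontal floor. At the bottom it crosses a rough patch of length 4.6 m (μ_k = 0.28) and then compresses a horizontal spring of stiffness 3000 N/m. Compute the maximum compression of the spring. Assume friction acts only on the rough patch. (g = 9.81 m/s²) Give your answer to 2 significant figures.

x = 1.1 m

Initial energy: E₁ = mgh = (29)(9.81)(7.7) = 2190.6 J
Friction removes W_f = μ_k mg d = (0.28)(29)(9.81)(4.6) = 366.4 J
Energy reaching the spring: E = 2190.6 − 366.4 = 1824.1 J
At max compression ½kx² = E ⇒ x = √(2E/k) = √(2 × 1824.1/3000) = 1.103 m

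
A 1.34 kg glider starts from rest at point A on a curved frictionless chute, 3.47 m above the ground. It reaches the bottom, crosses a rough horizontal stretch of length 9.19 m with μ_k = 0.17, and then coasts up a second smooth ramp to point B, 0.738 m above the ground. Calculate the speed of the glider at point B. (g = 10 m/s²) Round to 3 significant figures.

Energy at A: mgh₁ = (1.34)(10)(3.47) = 46.498 J
Friction loss: W_f = μ_k mg d = 20.93 J
At B: ½mv² + mgh₂ = mgh₁ − W_f
½mv² = 46.498 − 20.93 − 9.8892 = 15.674 J
v = √(2 × 15.674/1.34) = 4.837 m/s

v = 4.84 m/s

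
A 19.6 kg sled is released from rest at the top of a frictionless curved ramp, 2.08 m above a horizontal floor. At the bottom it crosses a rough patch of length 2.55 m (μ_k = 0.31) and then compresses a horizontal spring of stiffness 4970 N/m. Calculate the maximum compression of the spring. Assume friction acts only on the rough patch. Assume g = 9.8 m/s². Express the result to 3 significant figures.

x = 0.316 m

Initial energy: E₁ = mgh = (19.6)(9.8)(2.08) = 399.53 J
Friction removes W_f = μ_k mg d = (0.31)(19.6)(9.8)(2.55) = 151.8 J
Energy reaching the spring: E = 399.53 − 151.8 = 247.69 J
At max compression ½kx² = E ⇒ x = √(2E/k) = √(2 × 247.69/4970) = 0.3157 m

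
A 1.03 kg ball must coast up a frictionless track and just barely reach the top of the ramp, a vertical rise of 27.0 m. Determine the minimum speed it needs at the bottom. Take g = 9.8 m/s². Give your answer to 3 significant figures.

v = 23.0 m/s

At the top it is momentarily at rest, so all KE converts to PE: ½mv² = mgh
v = √(2gh) = √(2 × 9.8 × 27.0) = 23.00 m/s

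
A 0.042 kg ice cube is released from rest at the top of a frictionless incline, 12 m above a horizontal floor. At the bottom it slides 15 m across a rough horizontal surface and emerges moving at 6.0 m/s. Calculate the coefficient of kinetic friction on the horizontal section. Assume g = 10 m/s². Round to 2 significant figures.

Energy at the top = energy at the end + work done against friction:
mgh = ½mv² + μ_k m g d
mgh = 5.0400 J; ½mv² = 0.75600 J
W_f = 5.0400 − 0.75600 = 4.284 J
μ_k = W_f/(mg·d) = 4.284/(0.4200 × 15) = 0.6800

μ_k = 0.68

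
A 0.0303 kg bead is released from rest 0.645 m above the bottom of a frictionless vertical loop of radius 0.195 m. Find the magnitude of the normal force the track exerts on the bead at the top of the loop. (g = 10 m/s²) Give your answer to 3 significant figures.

N = 0.489 N

Energy from release to top (height 2r): mgh = ½mv_top² + mg(2r)
v_top² = 2g(h − 2r) = 2(10)(0.645 − 0.3900) = 5.1000 m²/s²
At the top, both N and weight point toward the centre: N + mg = mv_top²/r
N = m(v_top²/r − g) = 0.0303(5.1000/0.195 − 10) = 0.4895 N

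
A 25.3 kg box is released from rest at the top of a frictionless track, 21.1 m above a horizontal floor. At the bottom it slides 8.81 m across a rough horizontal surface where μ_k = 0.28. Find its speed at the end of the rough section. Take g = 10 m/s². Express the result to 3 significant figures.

v = 19.3 m/s

Energy bookkeeping (friction removes W_f = μ_k N d):
mgh = ½mv² + μ_k m g d
W_f = μ_k mg d = (0.28)(25.3)(10)(8.81) = 624.1 J
½mv² = mgh − W_f = 5338.3 − 624.1 = 4714.2 J
v = √(2 × 4714.2/25.3) = 19.30 m/s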